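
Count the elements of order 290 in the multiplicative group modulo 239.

φ(239) = 239 − 1 = 238 = 2 · 7 · 17.
In a cyclic group of order 238, there are φ(d) elements of order d for each divisor d of 238, and zero for non-divisors.
Since 290 ∤ 238, the count is 0.

0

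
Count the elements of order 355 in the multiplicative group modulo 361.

0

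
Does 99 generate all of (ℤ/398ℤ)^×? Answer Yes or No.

Yes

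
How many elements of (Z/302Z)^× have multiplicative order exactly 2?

φ(302) = φ(2)·φ(151) = 1·150 = 150 = 2 · 3 · 5^2.
(Z/302Z)^× is cyclic (|G| = 150); a cyclic group of order m has exactly φ(d) elements of each order d | m, and none otherwise.
2 | 150, and φ(2) = 2 − 1 = 1.

1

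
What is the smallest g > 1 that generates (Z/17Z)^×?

φ(17) = 17 − 1 = 16 = 2^4.
g is a primitive root iff g^(16/q) ≢ 1 (mod 17) for each prime q ∈ {2}.
g = 2: 2^8 ≡ 1 — hits 1, so not a primitive root.
g = 3: 3^8 ≡ 16 — none is 1, so 3 is a primitive root.
So 3 is the smallest generator of (Z/17Z)^×.

3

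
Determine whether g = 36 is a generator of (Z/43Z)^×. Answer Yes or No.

φ(43) = 43 − 1 = 42 = 2 · 3 · 7.
36 is a primitive root mod 43 iff 36^(φ(43)/q) ≢ 1 for every prime q | φ(43), i.e. q ∈ {2, 3, 7}.
36^21 ≡ 1 (mod 43)  [q = 2: ≡ 1 ✗]
36^14 ≡ 6 (mod 43)  [q = 3: ≢ 1 ✓]
36^6 ≡ 1 (mod 43)  [q = 7: ≡ 1 ✗]
The check at q = 2 fails, so 36 generates a proper subgroup.

No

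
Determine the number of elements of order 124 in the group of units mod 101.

0

φ(101) = 101 − 1 = 100 = 2^2 · 5^2.
(Z/101Z)^× is cyclic (|G| = 100); a cyclic group of order m has exactly φ(d) elements of each order d | m, and none otherwise.
Here 100 is not a multiple of 124, so there are no elements of order 124.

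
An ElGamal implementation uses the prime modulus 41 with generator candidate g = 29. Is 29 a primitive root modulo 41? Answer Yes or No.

Yes

φ(41) = 41 − 1 = 40 = 2^3 · 5.
Test 29^(40/q) mod 41 for each prime factor q of 40:
29^20 ≡ 40 (mod 41)  [q = 2: ≢ 1 ✓]
29^8 ≡ 18 (mod 41)  [q = 5: ≢ 1 ✓]
None equal 1, so ord_41(29) = 40: 29 is a primitive root.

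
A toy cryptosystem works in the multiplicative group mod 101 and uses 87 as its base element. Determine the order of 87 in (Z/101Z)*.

5

Since 87 ∈ (Z/101Z)^×, its order divides φ(101) = 101 − 1 = 100 = 2^2 · 5^2.
Divisors of 100: 1, 2, 4, 5, 10, 20, 25, 50, 100.
Compute 87^d (mod 101) for the divisors d until we hit 1:
87^1 ≡ 87 (mod 101)
87^2 ≡ 95 (mod 101)
87^4 ≡ 36 (mod 101)
87^5 ≡ 1 (mod 101) ✓
The smallest such exponent is 5, so the order of 87 is 5.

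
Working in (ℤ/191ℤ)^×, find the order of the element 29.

190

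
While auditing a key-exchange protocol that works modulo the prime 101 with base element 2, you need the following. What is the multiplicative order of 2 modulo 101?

100

The order of 2 must divide φ(101) = 101 − 1 = 100 = 2^2 · 5^2.
Divisors of 100: 1, 2, 4, 5, 10, 20, 25, 50, 100.
Compute 2^d (mod 101) for the divisors d until we hit 1:
2^1 ≡ 2 (mod 101)
2^2 ≡ 4 (mod 101)
2^4 ≡ 16 (mod 101)
2^5 ≡ 32 (mod 101)
2^10 ≡ 14 (mod 101)
2^20 ≡ 95 (mod 101)
2^25 ≡ 10 (mod 101)
2^50 ≡ 100 (mod 101)
2^100 ≡ 1 (mod 101) ✓
The smallest such exponent is 100, so the order of 2 is 100.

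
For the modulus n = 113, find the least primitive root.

3

φ(113) = 113 − 1 = 112 = 2^4 · 7.
g is a primitive root iff g^(112/q) ≢ 1 (mod 113) for each prime q ∈ {2, 7}.
g = 2: 2^56 ≡ 1 — hits 1, so not a primitive root.
g = 3: 3^56 ≡ 112; 3^16 ≡ 49 — none is 1, so 3 is a primitive root.
The smallest primitive root modulo 113 is 3.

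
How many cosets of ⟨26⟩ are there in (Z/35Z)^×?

4

Since 26 ∈ (Z/35Z)^×, its order divides φ(35) = φ(5·7) = (5−1)·(7−1) = 4·6 = 24 = 2^3 · 3.
Divisors of 24: 1, 2, 3, 4, 6, 8, 12, 24.
Check 26^d mod 35 for each divisor in increasing order:
26^1 ≡ 26
26^2 ≡ 11
26^3 ≡ 6
26^4 ≡ 16
26^6 ≡ 1
The order of 26 is 6, so the subgroup it generates has 6 elements.
The index is φ(35) / ord(26) = 24 / 6 = 4.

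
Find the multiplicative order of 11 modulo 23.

22

ord(11) | φ(23) = 23 − 1 = 22 = 2 · 11.
Divisors of 22: 1, 2, 11, 22.
Check 11^d mod 23 for each divisor in increasing order:
11^1 ≡ 11 (mod 23)
11^2 ≡ 6 (mod 23)
11^11 ≡ 22 (mod 23)
11^22 ≡ 1 (mod 23) ✓
The smallest such exponent is 22, so the order of 11 is 22.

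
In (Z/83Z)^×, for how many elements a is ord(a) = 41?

φ(83) = 83 − 1 = 82 = 2 · 41.
In a cyclic group of order 82, there are φ(d) elements of order d for each divisor d of 82, and zero for non-divisors.
41 | 82, and φ(41) = 41 − 1 = 40.

40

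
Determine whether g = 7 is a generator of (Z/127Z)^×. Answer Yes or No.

φ(127) = 127 − 1 = 126 = 2 · 3^2 · 7.
It suffices to check that the order of 7 is not a proper divisor of 126: compute 7^(126/q) for q ∈ {2, 3, 7}.
7^63 ≡ 126 (mod 127)  [q = 2: ≢ 1 ✓]
7^42 ≡ 107 (mod 127)  [q = 3: ≢ 1 ✓]
7^18 ≡ 64 (mod 127)  [q = 7: ≢ 1 ✓]
All checks pass, so 7 has order 126 and is a primitive root modulo 127.

Yes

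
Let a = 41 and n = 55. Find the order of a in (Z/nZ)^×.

ord(41) | φ(55) = φ(5·11) = (5−1)·(11−1) = 4·10 = 40 = 2^3 · 5.
Divisors of 40: 1, 2, 4, 5, 8, 10, 20, 40.
Compute 41^d (mod 55) for the divisors d until we hit 1:
41^1 ≡ 41 (mod 55)
41^2 ≡ 31 (mod 55)
41^4 ≡ 26 (mod 55)
41^5 ≡ 21 (mod 55)
41^8 ≡ 16 (mod 55)
41^10 ≡ 1 (mod 55) ✓
The smallest such exponent is 10, so the order of 41 is 10.

10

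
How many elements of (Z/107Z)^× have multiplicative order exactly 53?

52

φ(107) = 107 − 1 = 106 = 2 · 53.
Since (Z/107Z)^× is cyclic of order 106, the number of elements of order d is φ(d) when d | 106 and 0 otherwise.
53 | 106, and φ(53) = 53 − 1 = 52.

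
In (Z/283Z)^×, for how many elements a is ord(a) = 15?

φ(283) = 283 − 1 = 282 = 2 · 3 · 47.
Since (Z/283Z)^× is cyclic of order 282, the number of elements of order d is φ(d) when d | 282 and 0 otherwise.
Here 282 is not a multiple of 15, so there are no elements of order 15.

0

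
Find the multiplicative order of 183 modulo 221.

4

ord(183) | φ(221) = φ(13·17) = (13−1)·(17−1) = 12·16 = 192 = 2^6 · 3.
Divisors of 192: 1, 2, 3, 4, 6, 8, 12, 16, 24, 32, 48, 64, 96, 192.
Test each divisor d:
183^1 ≡ 183 (mod 221)
183^2 ≡ 118 (mod 221)
183^3 ≡ 157 (mod 221)
183^4 ≡ 1 (mod 221) ✓
So ord_221(183) = 4.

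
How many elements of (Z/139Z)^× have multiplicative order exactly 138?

φ(139) = 139 − 1 = 138 = 2 · 3 · 23.
(Z/139Z)^× is cyclic (|G| = 138); a cyclic group of order m has exactly φ(d) elements of each order d | m, and none otherwise.
138 = 2 · 3 · 23 divides 138, and φ(138) = 44.

44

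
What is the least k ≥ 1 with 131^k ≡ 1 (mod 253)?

The order of 131 must divide φ(253) = φ(11·23) = (11−1)·(23−1) = 10·22 = 220 = 2^2 · 5 · 11.
Divisors of 220: 1, 2, 4, 5, 10, 11, 20, 22, 44, 55, 110, 220.
Check 131^d mod 253 for each divisor in increasing order:
131^1 ≡ 131
131^2 ≡ 210
131^4 ≡ 78
131^5 ≡ 98
131^10 ≡ 243
131^11 ≡ 208
131^20 ≡ 100
131^22 ≡ 1
The smallest such exponent is 22, so the order of 131 is 22.

22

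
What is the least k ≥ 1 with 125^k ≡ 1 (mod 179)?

89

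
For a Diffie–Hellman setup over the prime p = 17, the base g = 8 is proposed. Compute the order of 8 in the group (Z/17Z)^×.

By Lagrange's theorem, ord_17(8) divides φ(17) = 17 − 1 = 16 = 2^4.
Divisors of 16: 1, 2, 4, 8, 16.
Evaluate successive powers at the divisors of 16:
8^1 ≡ 8
8^2 ≡ 13
8^4 ≡ 16
8^8 ≡ 1
So ord_17(8) = 8.

8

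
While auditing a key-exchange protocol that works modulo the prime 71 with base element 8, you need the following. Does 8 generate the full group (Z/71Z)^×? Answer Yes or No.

φ(71) = 71 − 1 = 70 = 2 · 5 · 7.
8 is a primitive root mod 71 iff 8^(φ(71)/q) ≢ 1 for every prime q | φ(71), i.e. q ∈ {2, 5, 7}.
8^35 ≡ 1 (mod 71)  [q = 2: ≡ 1 ✗]
8^14 ≡ 57 (mod 71)  [q = 5: ≢ 1 ✓]
8^10 ≡ 20 (mod 71)  [q = 7: ≢ 1 ✓]
8^35 ≡ 1 shows ord(8) | 35, strictly less than φ(71); not a primitive root.

No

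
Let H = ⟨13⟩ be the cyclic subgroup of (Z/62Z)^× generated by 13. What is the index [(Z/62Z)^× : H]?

By Lagrange's theorem, ord_62(13) divides φ(62) = φ(2)·φ(31) = 1·30 = 30 = 2 · 3 · 5.
Divisors of 30: 1, 2, 3, 5, 6, 10, 15, 30.
Check 13^d mod 62 for each divisor in increasing order:
13^1 ≡ 13 (mod 62)
13^2 ≡ 45 (mod 62)
13^3 ≡ 27 (mod 62)
13^5 ≡ 37 (mod 62)
13^6 ≡ 47 (mod 62)
13^10 ≡ 5 (mod 62)
13^15 ≡ 61 (mod 62)
13^30 ≡ 1 (mod 62) ✓
Thus |⟨13⟩| = ord(13) = 30.
[(Z/62Z)^× : ⟨13⟩] = 30/30 = 1.

1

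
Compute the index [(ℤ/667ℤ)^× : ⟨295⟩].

4

ord(295) | φ(667) = φ(23·29) = (23−1)·(29−1) = 22·28 = 616 = 2^3 · 7 · 11.
Divisors of 616: 1, 2, 4, 7, 8, 11, 14, 22, 28, 44, 56, 77, 88, 154, 308, 616.
Check 295^d mod 667 for each divisor in increasing order:
295^1 ≡ 295 (mod 667)
295^2 ≡ 315 (mod 667)
295^4 ≡ 509 (mod 667)
295^7 ≡ 521 (mod 667)
295^8 ≡ 285 (mod 667)
295^11 ≡ 390 (mod 667)
295^14 ≡ 639 (mod 667)
295^22 ≡ 24 (mod 667)
295^28 ≡ 117 (mod 667)
295^44 ≡ 576 (mod 667)
295^56 ≡ 349 (mod 667)
295^77 ≡ 666 (mod 667)
295^88 ≡ 277 (mod 667)
295^154 ≡ 1 (mod 667) ✓
The order of 295 is 154, so the subgroup it generates has 154 elements.
Index = |(Z/667Z)^×| / |⟨295⟩| = 616 / 154 = 4.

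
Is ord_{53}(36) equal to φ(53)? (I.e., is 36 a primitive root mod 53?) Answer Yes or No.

φ(53) = 53 − 1 = 52 = 2^2 · 13.
36 is a primitive root mod 53 iff 36^(φ(53)/q) ≢ 1 for every prime q | φ(53), i.e. q ∈ {2, 13}.
36^26 ≡ 1 (mod 53)  [q = 2: ≡ 1 ✗]
36^4 ≡ 46 (mod 53)  [q = 13: ≢ 1 ✓]
36^26 ≡ 1 shows ord(36) | 26, strictly less than φ(53); not a primitive root.

No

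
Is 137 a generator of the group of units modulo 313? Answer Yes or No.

φ(313) = 313 − 1 = 312 = 2^3 · 3 · 13.
It suffices to check that the order of 137 is not a proper divisor of 312: compute 137^(312/q) for q ∈ {2, 3, 13}.
137^156 ≡ 1 (mod 313)  [q = 2: ≡ 1 ✗]
137^104 ≡ 98 (mod 313)  [q = 3: ≢ 1 ✓]
137^24 ≡ 48 (mod 313)  [q = 13: ≢ 1 ✓]
The check at q = 2 fails, so 137 generates a proper subgroup.

No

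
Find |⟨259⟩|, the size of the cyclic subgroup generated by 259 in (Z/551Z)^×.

84

The order of 259 must divide φ(551) = φ(19·29) = (19−1)·(29−1) = 18·28 = 504 = 2^3 · 3^2 · 7.
Divisors of 504: 1, 2, 3, 4, 6, 7, 8, 9, 12, 14, 18, 21, 24, 28, 36, 42, 56, 63, 72, 84, 126, 168, 252, 504.
Evaluate successive powers at the divisors of 504:
259^1 ≡ 259
259^2 ≡ 410
259^3 ≡ 398
259^4 ≡ 45
259^6 ≡ 267
259^7 ≡ 278
259^8 ≡ 372
259^9 ≡ 474
259^12 ≡ 210
259^14 ≡ 144
259^18 ≡ 419
259^21 ≡ 360
259^24 ≡ 20
259^28 ≡ 349
259^36 ≡ 343
259^42 ≡ 115
259^56 ≡ 30
259^63 ≡ 75
259^72 ≡ 286
259^84 ≡ 1
So ord_551(259) = 84.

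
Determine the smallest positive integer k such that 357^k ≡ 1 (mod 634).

158

Since 357 ∈ (Z/634Z)^×, its order divides φ(634) = φ(2)·φ(317) = 1·316 = 316 = 2^2 · 79.
Divisors of 316: 1, 2, 4, 79, 158, 316.
Compute 357^d (mod 634) for the divisors d until we hit 1:
357^1 ≡ 357 (mod 634)
357^2 ≡ 15 (mod 634)
357^4 ≡ 225 (mod 634)
357^79 ≡ 633 (mod 634)
357^158 ≡ 1 (mod 634) ✓
Therefore the multiplicative order of 357 modulo 634 is 158.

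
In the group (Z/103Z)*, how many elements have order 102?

32

φ(103) = 103 − 1 = 102 = 2 · 3 · 17.
In a cyclic group of order 102, there are φ(d) elements of order d for each divisor d of 102, and zero for non-divisors.
102 = 2 · 3 · 17 divides 102, and φ(102) = 32.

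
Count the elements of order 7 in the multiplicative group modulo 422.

6

φ(422) = φ(2)·φ(211) = 1·210 = 210 = 2 · 3 · 5 · 7.
In a cyclic group of order 210, there are φ(d) elements of order d for each divisor d of 210, and zero for non-divisors.
7 | 210, and φ(7) = 7 − 1 = 6.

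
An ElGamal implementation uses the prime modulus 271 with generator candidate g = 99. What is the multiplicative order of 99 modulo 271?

Since 99 ∈ (Z/271Z)^×, its order divides φ(271) = 271 − 1 = 270 = 2 · 3^3 · 5.
Divisors of 270: 1, 2, 3, 5, 6, 9, 10, 15, 18, 27, 30, 45, 54, 90, 135, 270.
Compute 99^d (mod 271) for the divisors d until we hit 1:
99^1 ≡ 99 (mod 271)
99^2 ≡ 45 (mod 271)
99^3 ≡ 119 (mod 271)
99^5 ≡ 206 (mod 271)
99^6 ≡ 69 (mod 271)
99^9 ≡ 81 (mod 271)
99^10 ≡ 160 (mod 271)
99^15 ≡ 169 (mod 271)
99^18 ≡ 57 (mod 271)
99^27 ≡ 10 (mod 271)
99^30 ≡ 106 (mod 271)
99^45 ≡ 28 (mod 271)
99^54 ≡ 100 (mod 271)
99^90 ≡ 242 (mod 271)
99^135 ≡ 1 (mod 271) ✓
Therefore the multiplicative order of 99 modulo 271 is 135.

135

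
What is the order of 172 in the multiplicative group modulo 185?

36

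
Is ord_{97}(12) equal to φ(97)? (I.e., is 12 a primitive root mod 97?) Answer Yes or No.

φ(97) = 97 − 1 = 96 = 2^5 · 3.
Test 12^(96/q) mod 97 for each prime factor q of 96:
12^48 ≡ 1 (mod 97)  [q = 2: ≡ 1 ✗]
12^32 ≡ 1 (mod 97)  [q = 3: ≡ 1 ✗]
12^48 ≡ 1 shows ord(12) | 48, strictly less than φ(97); not a primitive root.

No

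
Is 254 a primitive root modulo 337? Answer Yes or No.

Yes

φ(337) = 337 − 1 = 336 = 2^4 · 3 · 7.
254 is a primitive root mod 337 iff 254^(φ(337)/q) ≢ 1 for every prime q | φ(337), i.e. q ∈ {2, 3, 7}.
254^168 ≡ 336 (mod 337)  [q = 2: ≢ 1 ✓]
254^112 ≡ 128 (mod 337)  [q = 3: ≢ 1 ✓]
254^48 ≡ 52 (mod 337)  [q = 7: ≢ 1 ✓]
All checks pass, so 254 has order 336 and is a primitive root modulo 337.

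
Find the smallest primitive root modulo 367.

6

φ(367) = 367 − 1 = 366 = 2 · 3 · 61.
Test candidates g = 2, 3, … against the prime factors q ∈ {2, 3, 61} of φ(367): g is a generator iff g^(366/q) ≢ 1 for every such q.
g = 2: 2^183 ≡ 1 — hits 1, so not a primitive root.
g = 3: 3^183 ≡ 366; 3^122 ≡ 1 — hits 1, so not a primitive root.
g = 4: 4^183 ≡ 1 — hits 1, so not a primitive root.
g = 5: 5^183 ≡ 366; 5^122 ≡ 1 — hits 1, so not a primitive root.
g = 6: 6^183 ≡ 366; 6^122 ≡ 283; 6^6 ≡ 47 — none is 1, so 6 is a primitive root.
Hence the least primitive root of 367 is 6.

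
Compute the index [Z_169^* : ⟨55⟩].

4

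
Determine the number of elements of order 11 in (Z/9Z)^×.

0

φ(9) = φ(3^2) = 3·(3−1) = 6 = 2 · 3.
Since (Z/9Z)^× is cyclic of order 6, the number of elements of order d is φ(d) when d | 6 and 0 otherwise.
Since 11 ∤ 6, the count is 0.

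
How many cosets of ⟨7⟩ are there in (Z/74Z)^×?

By Lagrange's theorem, ord_74(7) divides φ(74) = φ(2)·φ(37) = 1·36 = 36 = 2^2 · 3^2.
Divisors of 36: 1, 2, 3, 4, 6, 9, 12, 18, 36.
Check 7^d mod 74 for each divisor in increasing order:
7^1 ≡ 7
7^2 ≡ 49
7^3 ≡ 47
7^4 ≡ 33
7^6 ≡ 63
7^9 ≡ 1
The order of 7 is 9, so the subgroup it generates has 9 elements.
[(Z/74Z)^× : ⟨7⟩] = 36/9 = 4.

4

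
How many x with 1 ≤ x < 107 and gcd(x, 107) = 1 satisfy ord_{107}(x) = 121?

0

φ(107) = 107 − 1 = 106 = 2 · 53.
In a cyclic group of order 106, there are φ(d) elements of order d for each divisor d of 106, and zero for non-divisors.
Here 106 is not a multiple of 121, so there are no elements of order 121.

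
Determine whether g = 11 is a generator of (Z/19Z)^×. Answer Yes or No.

φ(19) = 19 − 1 = 18 = 2 · 3^2.
11 is a primitive root mod 19 iff 11^(φ(19)/q) ≢ 1 for every prime q | φ(19), i.e. q ∈ {2, 3}.
11^9 ≡ 1 (mod 19)  [q = 2: ≡ 1 ✗]
11^6 ≡ 1 (mod 19)  [q = 3: ≡ 1 ✗]
Since 11^9 ≡ 1, the order of 11 divides 9 < 18, so 11 is not a primitive root.

No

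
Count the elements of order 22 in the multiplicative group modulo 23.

10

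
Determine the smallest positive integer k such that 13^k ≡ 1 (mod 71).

70

ord(13) | φ(71) = 71 − 1 = 70 = 2 · 5 · 7.
Divisors of 70: 1, 2, 5, 7, 10, 14, 35, 70.
Check 13^d mod 71 for each divisor in increasing order:
13^1 ≡ 13
13^2 ≡ 27
13^5 ≡ 34
13^7 ≡ 66
13^10 ≡ 20
13^14 ≡ 25
13^35 ≡ 70
13^70 ≡ 1
The smallest such exponent is 70, so the order of 13 is 70.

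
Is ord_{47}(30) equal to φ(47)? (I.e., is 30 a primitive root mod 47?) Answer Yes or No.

Yes

φ(47) = 47 − 1 = 46 = 2 · 23.
Test 30^(46/q) mod 47 for each prime factor q of 46:
30^23 ≡ 46 (mod 47)  [q = 2: ≢ 1 ✓]
30^2 ≡ 7 (mod 47)  [q = 23: ≢ 1 ✓]
Every test exponent gives a nontrivial residue, hence 30 generates the full group.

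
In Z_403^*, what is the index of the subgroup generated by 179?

12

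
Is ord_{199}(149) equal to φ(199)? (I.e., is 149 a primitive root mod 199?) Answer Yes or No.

Yes

φ(199) = 199 − 1 = 198 = 2 · 3^2 · 11.
It suffices to check that the order of 149 is not a proper divisor of 198: compute 149^(198/q) for q ∈ {2, 3, 11}.
149^99 ≡ 198 (mod 199)  [q = 2: ≢ 1 ✓]
149^66 ≡ 106 (mod 199)  [q = 3: ≢ 1 ✓]
149^18 ≡ 63 (mod 199)  [q = 11: ≢ 1 ✓]
All checks pass, so 149 has order 198 and is a primitive root modulo 199.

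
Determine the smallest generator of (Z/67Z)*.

2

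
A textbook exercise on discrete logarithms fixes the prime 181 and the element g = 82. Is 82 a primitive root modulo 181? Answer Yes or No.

No

φ(181) = 181 − 1 = 180 = 2^2 · 3^2 · 5.
An element g generates (Z/181Z)^× iff g^(180/q) ≢ 1 (mod 181) for each prime q ∈ {2, 3, 5}.
82^90 ≡ 1 (mod 181)  [q = 2: ≡ 1 ✗]
82^60 ≡ 1 (mod 181)  [q = 3: ≡ 1 ✗]
82^36 ≡ 135 (mod 181)  [q = 5: ≢ 1 ✓]
The check at q = 2 fails, so 82 generates a proper subgroup.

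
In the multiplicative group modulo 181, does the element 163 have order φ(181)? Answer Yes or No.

Yes

φ(181) = 181 − 1 = 180 = 2^2 · 3^2 · 5.
163 is a primitive root mod 181 iff 163^(φ(181)/q) ≢ 1 for every prime q | φ(181), i.e. q ∈ {2, 3, 5}.
163^90 ≡ 180 (mod 181)  [q = 2: ≢ 1 ✓]
163^60 ≡ 132 (mod 181)  [q = 3: ≢ 1 ✓]
163^36 ≡ 125 (mod 181)  [q = 5: ≢ 1 ✓]
None equal 1, so ord_181(163) = 180: 163 is a primitive root.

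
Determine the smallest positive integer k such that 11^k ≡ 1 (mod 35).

ord(11) | φ(35) = φ(5·7) = (5−1)·(7−1) = 4·6 = 24 = 2^3 · 3.
Divisors of 24: 1, 2, 3, 4, 6, 8, 12, 24.
Evaluate successive powers at the divisors of 24:
11^1 ≡ 11
11^2 ≡ 16
11^3 ≡ 1
Therefore the multiplicative order of 11 modulo 35 is 3.

3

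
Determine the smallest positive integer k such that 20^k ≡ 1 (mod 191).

By Lagrange's theorem, ord_191(20) divides φ(191) = 191 − 1 = 190 = 2 · 5 · 19.
Divisors of 190: 1, 2, 5, 10, 19, 38, 95, 190.
Check 20^d mod 191 for each divisor in increasing order:
20^1 ≡ 20 (mod 191)
20^2 ≡ 18 (mod 191)
20^5 ≡ 177 (mod 191)
20^10 ≡ 5 (mod 191)
20^19 ≡ 49 (mod 191)
20^38 ≡ 109 (mod 191)
20^95 ≡ 1 (mod 191) ✓
Hence ord(20) = 95.

95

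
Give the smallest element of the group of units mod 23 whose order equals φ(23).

5

φ(23) = 23 − 1 = 22 = 2 · 11.
Test candidates g = 2, 3, … against the prime factors q ∈ {2, 11} of φ(23): g is a generator iff g^(22/q) ≢ 1 for every such q.
g = 2: 2^11 ≡ 1 — hits 1, so not a primitive root.
g = 3: 3^11 ≡ 1 — hits 1, so not a primitive root.
g = 4: 4^11 ≡ 1 — hits 1, so not a primitive root.
g = 5: 5^11 ≡ 22; 5^2 ≡ 2 — none is 1, so 5 is a primitive root.
The smallest primitive root modulo 23 is 5.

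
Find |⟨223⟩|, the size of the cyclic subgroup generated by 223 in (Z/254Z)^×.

126

By Lagrange's theorem, ord_254(223) divides φ(254) = φ(2)·φ(127) = 1·126 = 126 = 2 · 3^2 · 7.
Divisors of 126: 1, 2, 3, 6, 7, 9, 14, 18, 21, 42, 63, 126.
Test each divisor d:
223^1 ≡ 223 (mod 254)
223^2 ≡ 199 (mod 254)
223^3 ≡ 181 (mod 254)
223^6 ≡ 249 (mod 254)
223^7 ≡ 155 (mod 254)
223^9 ≡ 111 (mod 254)
223^14 ≡ 149 (mod 254)
223^18 ≡ 129 (mod 254)
223^21 ≡ 235 (mod 254)
223^42 ≡ 107 (mod 254)
223^63 ≡ 253 (mod 254)
223^126 ≡ 1 (mod 254) ✓
Hence ord(223) = 126.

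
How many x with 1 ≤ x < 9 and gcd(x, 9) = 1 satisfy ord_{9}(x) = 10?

0

φ(9) = φ(3^2) = 3·(3−1) = 6 = 2 · 3.
(Z/9Z)^× is cyclic (|G| = 6); a cyclic group of order m has exactly φ(d) elements of each order d | m, and none otherwise.
Since 10 ∤ 6, the count is 0.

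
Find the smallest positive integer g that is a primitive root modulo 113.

3

φ(113) = 113 − 1 = 112 = 2^4 · 7.
g is a primitive root iff g^(112/q) ≢ 1 (mod 113) for each prime q ∈ {2, 7}.
g = 2: 2^56 ≡ 1 — hits 1, so not a primitive root.
g = 3: 3^56 ≡ 112; 3^16 ≡ 49 — none is 1, so 3 is a primitive root.
So 3 is the smallest generator of (Z/113Z)^×.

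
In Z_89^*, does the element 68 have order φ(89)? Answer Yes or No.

φ(89) = 89 − 1 = 88 = 2^3 · 11.
An element g generates (Z/89Z)^× iff g^(88/q) ≢ 1 (mod 89) for each prime q ∈ {2, 11}.
68^44 ≡ 1 (mod 89)  [q = 2: ≡ 1 ✗]
68^8 ≡ 78 (mod 89)  [q = 11: ≢ 1 ✓]
The check at q = 2 fails, so 68 generates a proper subgroup.

No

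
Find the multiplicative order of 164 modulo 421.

ord(164) | φ(421) = 421 − 1 = 420 = 2^2 · 3 · 5 · 7.
Divisors of 420: 1, 2, 3, 4, 5, 6, 7, 10, 12, 14, 15, 20, 21, 28, 30, 35, 42, 60, 70, 84, 105, 140, 210, 420.
Check 164^d mod 421 for each divisor in increasing order:
164^1 ≡ 164 (mod 421)
164^2 ≡ 373 (mod 421)
164^3 ≡ 127 (mod 421)
164^4 ≡ 199 (mod 421)
164^5 ≡ 219 (mod 421)
164^6 ≡ 131 (mod 421)
164^7 ≡ 13 (mod 421)
164^10 ≡ 388 (mod 421)
164^12 ≡ 321 (mod 421)
164^14 ≡ 169 (mod 421)
164^15 ≡ 351 (mod 421)
164^20 ≡ 247 (mod 421)
164^21 ≡ 92 (mod 421)
164^28 ≡ 354 (mod 421)
164^30 ≡ 269 (mod 421)
164^35 ≡ 392 (mod 421)
164^42 ≡ 44 (mod 421)
164^60 ≡ 370 (mod 421)
164^70 ≡ 420 (mod 421)
164^84 ≡ 252 (mod 421)
164^105 ≡ 29 (mod 421)
164^140 ≡ 1 (mod 421) ✓
Therefore the multiplicative order of 164 modulo 421 is 140.

140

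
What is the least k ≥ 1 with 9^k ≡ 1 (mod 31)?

The order of 9 must divide φ(31) = 31 − 1 = 30 = 2 · 3 · 5.
Divisors of 30: 1, 2, 3, 5, 6, 10, 15, 30.
Test each divisor d:
9^1 ≡ 9 (mod 31)
9^2 ≡ 19 (mod 31)
9^3 ≡ 16 (mod 31)
9^5 ≡ 25 (mod 31)
9^6 ≡ 8 (mod 31)
9^10 ≡ 5 (mod 31)
9^15 ≡ 1 (mod 31) ✓
The smallest such exponent is 15, so the order of 9 is 15.

15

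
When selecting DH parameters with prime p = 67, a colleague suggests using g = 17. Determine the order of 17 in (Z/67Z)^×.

By Lagrange's theorem, ord_67(17) divides φ(67) = 67 − 1 = 66 = 2 · 3 · 11.
Divisors of 66: 1, 2, 3, 6, 11, 22, 33, 66.
Compute 17^d (mod 67) for the divisors d until we hit 1:
17^1 ≡ 17 (mod 67)
17^2 ≡ 21 (mod 67)
17^3 ≡ 22 (mod 67)
17^6 ≡ 15 (mod 67)
17^11 ≡ 29 (mod 67)
17^22 ≡ 37 (mod 67)
17^33 ≡ 1 (mod 67) ✓
Therefore the multiplicative order of 17 modulo 67 is 33.

33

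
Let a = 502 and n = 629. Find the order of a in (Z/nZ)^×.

72

ord(502) | φ(629) = φ(17·37) = (17−1)·(37−1) = 16·36 = 576 = 2^6 · 3^2.
Divisors of 576: 1, 2, 3, 4, 6, 8, 9, 12, 16, 18, 24, 32, 36, 48, 64, 72, 96, 144, 192, 288, 576.
Compute 502^d (mod 629) for the divisors d until we hit 1:
502^1 ≡ 502
502^2 ≡ 404
502^3 ≡ 270
502^4 ≡ 305
502^6 ≡ 565
502^8 ≡ 562
502^9 ≡ 332
502^12 ≡ 322
502^16 ≡ 86
502^18 ≡ 149
502^24 ≡ 528
502^32 ≡ 477
502^36 ≡ 186
502^48 ≡ 137
502^64 ≡ 460
502^72 ≡ 1
Therefore the multiplicative order of 502 modulo 629 is 72.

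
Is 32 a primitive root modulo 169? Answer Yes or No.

φ(169) = φ(13^2) = 13·(13−1) = 156 = 2^2 · 3 · 13.
It suffices to check that the order of 32 is not a proper divisor of 156: compute 32^(156/q) for q ∈ {2, 3, 13}.
32^78 ≡ 168 (mod 169)  [q = 2: ≢ 1 ✓]
32^52 ≡ 22 (mod 169)  [q = 3: ≢ 1 ✓]
32^12 ≡ 27 (mod 169)  [q = 13: ≢ 1 ✓]
None equal 1, so ord_169(32) = 156: 32 is a primitive root.

Yes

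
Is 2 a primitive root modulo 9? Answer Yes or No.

Yes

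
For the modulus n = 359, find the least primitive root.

φ(359) = 359 − 1 = 358 = 2 · 179.
g is a primitive root iff g^(358/q) ≢ 1 (mod 359) for each prime q ∈ {2, 179}.
g = 2: 2^179 ≡ 1 — hits 1, so not a primitive root.
g = 3: 3^179 ≡ 1 — hits 1, so not a primitive root.
g = 4: 4^179 ≡ 1 — hits 1, so not a primitive root.
g = 5: 5^179 ≡ 1 — hits 1, so not a primitive root.
g = 6: 6^179 ≡ 1 — hits 1, so not a primitive root.
g = 7: 7^179 ≡ 358; 7^2 ≡ 49 — none is 1, so 7 is a primitive root.
The smallest primitive root modulo 359 is 7.

7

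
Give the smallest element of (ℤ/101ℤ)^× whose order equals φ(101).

φ(101) = 101 − 1 = 100 = 2^2 · 5^2.
Test candidates g = 2, 3, … against the prime factors q ∈ {2, 5} of φ(101): g is a generator iff g^(100/q) ≢ 1 for every such q.
g = 2: 2^50 ≡ 100; 2^20 ≡ 95 — none is 1, so 2 is a primitive root.
Hence the least primitive root of 101 is 2.

2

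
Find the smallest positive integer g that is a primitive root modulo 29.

2

φ(29) = 29 − 1 = 28 = 2^2 · 7.
Test candidates g = 2, 3, … against the prime factors q ∈ {2, 7} of φ(29): g is a generator iff g^(28/q) ≢ 1 for every such q.
g = 2: 2^14 ≡ 28; 2^4 ≡ 16 — none is 1, so 2 is a primitive root.
So 2 is the smallest generator of (Z/29Z)^×.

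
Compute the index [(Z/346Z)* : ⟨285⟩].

1

By Lagrange's theorem, ord_346(285) divides φ(346) = φ(2)·φ(173) = 1·172 = 172 = 2^2 · 43.
Divisors of 172: 1, 2, 4, 43, 86, 172.
Test each divisor d:
285^1 ≡ 285
285^2 ≡ 261
285^4 ≡ 305
285^43 ≡ 93
285^86 ≡ 345
285^172 ≡ 1
The order of 285 is 172, so the subgroup it generates has 172 elements.
Index = |(Z/346Z)^×| / |⟨285⟩| = 172 / 172 = 1.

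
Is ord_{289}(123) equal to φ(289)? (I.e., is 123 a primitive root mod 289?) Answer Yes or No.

No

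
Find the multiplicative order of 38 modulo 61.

Since 38 ∈ (Z/61Z)^×, its order divides φ(61) = 61 − 1 = 60 = 2^2 · 3 · 5.
Divisors of 60: 1, 2, 3, 4, 5, 6, 10, 12, 15, 20, 30, 60.
Evaluate successive powers at the divisors of 60:
38^1 ≡ 38 (mod 61)
38^2 ≡ 41 (mod 61)
38^3 ≡ 33 (mod 61)
38^4 ≡ 34 (mod 61)
38^5 ≡ 11 (mod 61)
38^6 ≡ 52 (mod 61)
38^10 ≡ 60 (mod 61)
38^12 ≡ 20 (mod 61)
38^15 ≡ 50 (mod 61)
38^20 ≡ 1 (mod 61) ✓
Hence ord(38) = 20.

20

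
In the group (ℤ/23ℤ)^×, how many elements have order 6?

φ(23) = 23 − 1 = 22 = 2 · 11.
In a cyclic group of order 22, there are φ(d) elements of order d for each divisor d of 22, and zero for non-divisors.
6 does not divide 22, so no element of (Z/23Z)^× has order 6.

0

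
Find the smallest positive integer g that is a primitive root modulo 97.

φ(97) = 97 − 1 = 96 = 2^5 · 3.
g is a primitive root iff g^(96/q) ≢ 1 (mod 97) for each prime q ∈ {2, 3}.
g = 2: 2^48 ≡ 1 — hits 1, so not a primitive root.
g = 3: 3^48 ≡ 1 — hits 1, so not a primitive root.
g = 4: 4^48 ≡ 1 — hits 1, so not a primitive root.
g = 5: 5^48 ≡ 96; 5^32 ≡ 35 — none is 1, so 5 is a primitive root.
The smallest primitive root modulo 97 is 5.

5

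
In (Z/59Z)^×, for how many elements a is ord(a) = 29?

28

φ(59) = 59 − 1 = 58 = 2 · 29.
In a cyclic group of order 58, there are φ(d) elements of order d for each divisor d of 58, and zero for non-divisors.
29 | 58, and φ(29) = 29 − 1 = 28.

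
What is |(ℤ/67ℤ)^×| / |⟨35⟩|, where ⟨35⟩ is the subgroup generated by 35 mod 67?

2

The order of 35 must divide φ(67) = 67 − 1 = 66 = 2 · 3 · 11.
Divisors of 66: 1, 2, 3, 6, 11, 22, 33, 66.
Check 35^d mod 67 for each divisor in increasing order:
35^1 ≡ 35 (mod 67)
35^2 ≡ 19 (mod 67)
35^3 ≡ 62 (mod 67)
35^6 ≡ 25 (mod 67)
35^11 ≡ 37 (mod 67)
35^22 ≡ 29 (mod 67)
35^33 ≡ 1 (mod 67) ✓
Thus |⟨35⟩| = ord(35) = 33.
Index = |(Z/67Z)^×| / |⟨35⟩| = 66 / 33 = 2.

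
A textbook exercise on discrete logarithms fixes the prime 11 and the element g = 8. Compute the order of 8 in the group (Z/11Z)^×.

Since 8 ∈ (Z/11Z)^×, its order divides φ(11) = 11 − 1 = 10 = 2 · 5.
Divisors of 10: 1, 2, 5, 10.
Test each divisor d:
8^1 ≡ 8 (mod 11)
8^2 ≡ 9 (mod 11)
8^5 ≡ 10 (mod 11)
8^10 ≡ 1 (mod 11) ✓
Therefore the multiplicative order of 8 modulo 11 is 10.

10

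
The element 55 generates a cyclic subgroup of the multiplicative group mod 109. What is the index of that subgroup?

3

The order of 55 must divide φ(109) = 109 − 1 = 108 = 2^2 · 3^3.
Divisors of 108: 1, 2, 3, 4, 6, 9, 12, 18, 27, 36, 54, 108.
Compute 55^d (mod 109) for the divisors d until we hit 1:
55^1 ≡ 55 (mod 109)
55^2 ≡ 82 (mod 109)
55^3 ≡ 41 (mod 109)
55^4 ≡ 75 (mod 109)
55^6 ≡ 46 (mod 109)
55^9 ≡ 33 (mod 109)
55^12 ≡ 45 (mod 109)
55^18 ≡ 108 (mod 109)
55^27 ≡ 76 (mod 109)
55^36 ≡ 1 (mod 109) ✓
The order of 55 is 36, so the subgroup it generates has 36 elements.
[(Z/109Z)^× : ⟨55⟩] = 108/36 = 3.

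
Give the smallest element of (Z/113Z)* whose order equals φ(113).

3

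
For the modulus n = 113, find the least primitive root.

φ(113) = 113 − 1 = 112 = 2^4 · 7.
g is a primitive root iff g^(112/q) ≢ 1 (mod 113) for each prime q ∈ {2, 7}.
g = 2: 2^56 ≡ 1 — hits 1, so not a primitive root.
g = 3: 3^56 ≡ 112; 3^16 ≡ 49 — none is 1, so 3 is a primitive root.
Hence the least primitive root of 113 is 3.

3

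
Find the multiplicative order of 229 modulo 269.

ord(229) | φ(269) = 269 − 1 = 268 = 2^2 · 67.
Divisors of 268: 1, 2, 4, 67, 134, 268.
Test each divisor d:
229^1 ≡ 229 (mod 269)
229^2 ≡ 255 (mod 269)
229^4 ≡ 196 (mod 269)
229^67 ≡ 187 (mod 269)
229^134 ≡ 268 (mod 269)
229^268 ≡ 1 (mod 269) ✓
The smallest such exponent is 268, so the order of 229 is 268.

268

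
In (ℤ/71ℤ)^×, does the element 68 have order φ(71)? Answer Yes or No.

Yes

φ(71) = 71 − 1 = 70 = 2 · 5 · 7.
68 is a primitive root mod 71 iff 68^(φ(71)/q) ≢ 1 for every prime q | φ(71), i.e. q ∈ {2, 5, 7}.
68^35 ≡ 70 (mod 71)  [q = 2: ≢ 1 ✓]
68^14 ≡ 54 (mod 71)  [q = 5: ≢ 1 ✓]
68^10 ≡ 48 (mod 71)  [q = 7: ≢ 1 ✓]
Every test exponent gives a nontrivial residue, hence 68 generates the full group.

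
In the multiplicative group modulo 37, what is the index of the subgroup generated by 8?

ord(8) | φ(37) = 37 − 1 = 36 = 2^2 · 3^2.
Divisors of 36: 1, 2, 3, 4, 6, 9, 12, 18, 36.
Compute 8^d (mod 37) for the divisors d until we hit 1:
8^1 ≡ 8 (mod 37)
8^2 ≡ 27 (mod 37)
8^3 ≡ 31 (mod 37)
8^4 ≡ 26 (mod 37)
8^6 ≡ 36 (mod 37)
8^9 ≡ 6 (mod 37)
8^12 ≡ 1 (mod 37) ✓
The order of 8 is 12, so the subgroup it generates has 12 elements.
Index = |(Z/37Z)^×| / |⟨8⟩| = 36 / 12 = 3.

3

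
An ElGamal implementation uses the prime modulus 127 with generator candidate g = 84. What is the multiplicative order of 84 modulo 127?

The order of 84 must divide φ(127) = 127 − 1 = 126 = 2 · 3^2 · 7.
Divisors of 126: 1, 2, 3, 6, 7, 9, 14, 18, 21, 42, 63, 126.
Check 84^d mod 127 for each divisor in increasing order:
84^1 ≡ 84 (mod 127)
84^2 ≡ 71 (mod 127)
84^3 ≡ 122 (mod 127)
84^6 ≡ 25 (mod 127)
84^7 ≡ 68 (mod 127)
84^9 ≡ 2 (mod 127)
84^14 ≡ 52 (mod 127)
84^18 ≡ 4 (mod 127)
84^21 ≡ 107 (mod 127)
84^42 ≡ 19 (mod 127)
84^63 ≡ 1 (mod 127) ✓
Hence ord(84) = 63.

63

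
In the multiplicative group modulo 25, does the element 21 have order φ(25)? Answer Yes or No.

No

φ(25) = φ(5^2) = 5·(5−1) = 20 = 2^2 · 5.
It suffices to check that the order of 21 is not a proper divisor of 20: compute 21^(20/q) for q ∈ {2, 5}.
21^10 ≡ 1 (mod 25)  [q = 2: ≡ 1 ✗]
21^4 ≡ 6 (mod 25)  [q = 5: ≢ 1 ✓]
The check at q = 2 fails, so 21 generates a proper subgroup.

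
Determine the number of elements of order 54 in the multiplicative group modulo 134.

0

φ(134) = φ(2)·φ(67) = 1·66 = 66 = 2 · 3 · 11.
(Z/134Z)^× is cyclic (|G| = 66); a cyclic group of order m has exactly φ(d) elements of each order d | m, and none otherwise.
54 does not divide 66, so no element of (Z/134Z)^× has order 54.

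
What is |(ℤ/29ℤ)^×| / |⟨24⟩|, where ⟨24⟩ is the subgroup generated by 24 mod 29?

ord(24) | φ(29) = 29 − 1 = 28 = 2^2 · 7.
Divisors of 28: 1, 2, 4, 7, 14, 28.
Test each divisor d:
24^1 ≡ 24
24^2 ≡ 25
24^4 ≡ 16
24^7 ≡ 1
So ord_29(24) = 7, hence |⟨24⟩| = 7.
[(Z/29Z)^× : ⟨24⟩] = 28/7 = 4.

4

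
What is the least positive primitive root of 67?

2

φ(67) = 67 − 1 = 66 = 2 · 3 · 11.
Test candidates g = 2, 3, … against the prime factors q ∈ {2, 3, 11} of φ(67): g is a generator iff g^(66/q) ≢ 1 for every such q.
g = 2: 2^33 ≡ 66; 2^22 ≡ 37; 2^6 ≡ 64 — none is 1, so 2 is a primitive root.
So 2 is the smallest generator of (Z/67Z)^×.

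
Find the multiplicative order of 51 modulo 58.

14

By Lagrange's theorem, ord_58(51) divides φ(58) = φ(2)·φ(29) = 1·28 = 28 = 2^2 · 7.
Divisors of 28: 1, 2, 4, 7, 14, 28.
Test each divisor d:
51^1 ≡ 51
51^2 ≡ 49
51^4 ≡ 23
51^7 ≡ 57
51^14 ≡ 1
Hence ord(51) = 14.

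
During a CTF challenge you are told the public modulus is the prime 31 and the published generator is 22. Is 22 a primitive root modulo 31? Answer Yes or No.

φ(31) = 31 − 1 = 30 = 2 · 3 · 5.
Test 22^(30/q) mod 31 for each prime factor q of 30:
22^15 ≡ 30 (mod 31)  [q = 2: ≢ 1 ✓]
22^10 ≡ 5 (mod 31)  [q = 3: ≢ 1 ✓]
22^6 ≡ 8 (mod 31)  [q = 5: ≢ 1 ✓]
Every test exponent gives a nontrivial residue, hence 22 generates the full group.

Yes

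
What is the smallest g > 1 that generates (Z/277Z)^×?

φ(277) = 277 − 1 = 276 = 2^2 · 3 · 23.
g is a primitive root iff g^(276/q) ≢ 1 (mod 277) for each prime q ∈ {2, 3, 23}.
g = 2: 2^138 ≡ 276; 2^92 ≡ 1 — hits 1, so not a primitive root.
g = 3: 3^138 ≡ 1 — hits 1, so not a primitive root.
g = 4: 4^138 ≡ 1 — hits 1, so not a primitive root.
g = 5: 5^138 ≡ 276; 5^92 ≡ 116; 5^12 ≡ 27 — none is 1, so 5 is a primitive root.
The smallest primitive root modulo 277 is 5.

5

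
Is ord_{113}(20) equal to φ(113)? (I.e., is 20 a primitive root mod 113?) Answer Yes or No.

φ(113) = 113 − 1 = 112 = 2^4 · 7.
20 is a primitive root mod 113 iff 20^(φ(113)/q) ≢ 1 for every prime q | φ(113), i.e. q ∈ {2, 7}.
20^56 ≡ 112 (mod 113)  [q = 2: ≢ 1 ✓]
20^16 ≡ 28 (mod 113)  [q = 7: ≢ 1 ✓]
All checks pass, so 20 has order 112 and is a primitive root modulo 113.

Yes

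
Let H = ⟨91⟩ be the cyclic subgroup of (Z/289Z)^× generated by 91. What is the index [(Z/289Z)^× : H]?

1

Since 91 ∈ (Z/289Z)^×, its order divides φ(289) = φ(17^2) = 17·(17−1) = 272 = 2^4 · 17.
Divisors of 272: 1, 2, 4, 8, 16, 17, 34, 68, 136, 272.
Test each divisor d:
91^1 ≡ 91
91^2 ≡ 189
91^4 ≡ 174
91^8 ≡ 220
91^16 ≡ 137
91^17 ≡ 40
91^34 ≡ 155
91^68 ≡ 38
91^136 ≡ 288
91^272 ≡ 1
The order of 91 is 272, so the subgroup it generates has 272 elements.
The index is φ(289) / ord(91) = 272 / 272 = 1.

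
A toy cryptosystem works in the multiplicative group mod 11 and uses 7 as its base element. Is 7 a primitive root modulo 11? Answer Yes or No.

Yes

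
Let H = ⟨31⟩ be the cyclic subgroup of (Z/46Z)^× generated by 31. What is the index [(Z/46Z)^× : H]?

2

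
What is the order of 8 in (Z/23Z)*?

The order of 8 must divide φ(23) = 23 − 1 = 22 = 2 · 11.
Divisors of 22: 1, 2, 11, 22.
Compute 8^d (mod 23) for the divisors d until we hit 1:
8^1 ≡ 8
8^2 ≡ 18
8^11 ≡ 1
The smallest such exponent is 11, so the order of 8 is 11.

11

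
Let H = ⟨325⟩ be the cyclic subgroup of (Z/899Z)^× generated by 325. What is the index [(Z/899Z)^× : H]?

12

ord(325) | φ(899) = φ(29·31) = (29−1)·(31−1) = 28·30 = 840 = 2^3 · 3 · 5 · 7.
Divisors of 840: 1, 2, 3, 4, 5, 6, 7, 8, 10, 12, 14, 15, 20, 21, 24, 28, 30, 35, 40, 42, 56, 60, 70, 84, 105, 120, 140, 168, 210, 280, 420, 840.
Compute 325^d (mod 899) for the divisors d until we hit 1:
325^1 ≡ 325
325^2 ≡ 442
325^3 ≡ 709
325^4 ≡ 281
325^5 ≡ 526
325^6 ≡ 140
325^7 ≡ 550
325^8 ≡ 748
325^10 ≡ 683
325^12 ≡ 721
325^14 ≡ 436
325^15 ≡ 557
325^20 ≡ 807
325^21 ≡ 666
325^24 ≡ 219
325^28 ≡ 407
325^30 ≡ 94
325^35 ≡ 898
325^40 ≡ 373
325^42 ≡ 349
325^56 ≡ 233
325^60 ≡ 745
325^70 ≡ 1
So ord_899(325) = 70, hence |⟨325⟩| = 70.
[(Z/899Z)^× : ⟨325⟩] = 840/70 = 12.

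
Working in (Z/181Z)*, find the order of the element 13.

45

Since 13 ∈ (Z/181Z)^×, its order divides φ(181) = 181 − 1 = 180 = 2^2 · 3^2 · 5.
Divisors of 180: 1, 2, 3, 4, 5, 6, 9, 10, 12, 15, 18, 20, 30, 36, 45, 60, 90, 180.
Evaluate successive powers at the divisors of 180:
13^1 ≡ 13
13^2 ≡ 169
13^3 ≡ 25
13^4 ≡ 144
13^5 ≡ 62
13^6 ≡ 82
13^9 ≡ 59
13^10 ≡ 43
13^12 ≡ 27
13^15 ≡ 132
13^18 ≡ 42
13^20 ≡ 39
13^30 ≡ 48
13^36 ≡ 135
13^45 ≡ 1
Therefore the multiplicative order of 13 modulo 181 is 45.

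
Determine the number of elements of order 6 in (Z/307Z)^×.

φ(307) = 307 − 1 = 306 = 2 · 3^2 · 17.
(Z/307Z)^× is cyclic (|G| = 306); a cyclic group of order m has exactly φ(d) elements of each order d | m, and none otherwise.
6 = 2 · 3 divides 306, and φ(6) = 2.

2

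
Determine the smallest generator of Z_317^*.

2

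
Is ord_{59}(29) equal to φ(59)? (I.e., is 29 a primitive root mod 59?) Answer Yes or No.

φ(59) = 59 − 1 = 58 = 2 · 29.
It suffices to check that the order of 29 is not a proper divisor of 58: compute 29^(58/q) for q ∈ {2, 29}.
29^29 ≡ 1 (mod 59)  [q = 2: ≡ 1 ✗]
29^2 ≡ 15 (mod 59)  [q = 29: ≢ 1 ✓]
29^29 ≡ 1 shows ord(29) | 29, strictly less than φ(59); not a primitive root.

No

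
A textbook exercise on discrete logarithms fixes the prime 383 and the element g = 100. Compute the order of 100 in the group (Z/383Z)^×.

By Lagrange's theorem, ord_383(100) divides φ(383) = 383 − 1 = 382 = 2 · 191.
Divisors of 382: 1, 2, 191, 382.
Evaluate successive powers at the divisors of 382:
100^1 ≡ 100 (mod 383)
100^2 ≡ 42 (mod 383)
100^191 ≡ 1 (mod 383) ✓
Therefore the multiplicative order of 100 modulo 383 is 191.

191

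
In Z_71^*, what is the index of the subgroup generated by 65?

1

Since 65 ∈ (Z/71Z)^×, its order divides φ(71) = 71 − 1 = 70 = 2 · 5 · 7.
Divisors of 70: 1, 2, 5, 7, 10, 14, 35, 70.
Evaluate successive powers at the divisors of 70:
65^1 ≡ 65 (mod 71)
65^2 ≡ 36 (mod 71)
65^5 ≡ 34 (mod 71)
65^7 ≡ 17 (mod 71)
65^10 ≡ 20 (mod 71)
65^14 ≡ 5 (mod 71)
65^35 ≡ 70 (mod 71)
65^70 ≡ 1 (mod 71) ✓
The order of 65 is 70, so the subgroup it generates has 70 elements.
Index = |(Z/71Z)^×| / |⟨65⟩| = 70 / 70 = 1.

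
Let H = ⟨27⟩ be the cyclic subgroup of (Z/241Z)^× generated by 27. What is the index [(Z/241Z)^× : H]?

6

ord(27) | φ(241) = 241 − 1 = 240 = 2^4 · 3 · 5.
Divisors of 240: 1, 2, 3, 4, 5, 6, 8, 10, 12, 15, 16, 20, 24, 30, 40, 48, 60, 80, 120, 240.
Check 27^d mod 241 for each divisor in increasing order:
27^1 ≡ 27
27^2 ≡ 6
27^3 ≡ 162
27^4 ≡ 36
27^5 ≡ 8
27^6 ≡ 216
27^8 ≡ 91
27^10 ≡ 64
27^12 ≡ 143
27^15 ≡ 30
27^16 ≡ 87
27^20 ≡ 240
27^24 ≡ 205
27^30 ≡ 177
27^40 ≡ 1
So ord_241(27) = 40, hence |⟨27⟩| = 40.
The index is φ(241) / ord(27) = 240 / 40 = 6.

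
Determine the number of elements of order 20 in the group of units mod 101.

φ(101) = 101 − 1 = 100 = 2^2 · 5^2.
In a cyclic group of order 100, there are φ(d) elements of order d for each divisor d of 100, and zero for non-divisors.
20 = 2^2 · 5 divides 100, and φ(20) = 8.

8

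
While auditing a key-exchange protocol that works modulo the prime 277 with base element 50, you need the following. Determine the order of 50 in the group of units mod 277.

276

The order of 50 must divide φ(277) = 277 − 1 = 276 = 2^2 · 3 · 23.
Divisors of 276: 1, 2, 3, 4, 6, 12, 23, 46, 69, 92, 138, 276.
Compute 50^d (mod 277) for the divisors d until we hit 1:
50^1 ≡ 50
50^2 ≡ 7
50^3 ≡ 73
50^4 ≡ 49
50^6 ≡ 66
50^12 ≡ 201
50^23 ≡ 182
50^46 ≡ 161
50^69 ≡ 217
50^92 ≡ 160
50^138 ≡ 276
50^276 ≡ 1
So ord_277(50) = 276.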